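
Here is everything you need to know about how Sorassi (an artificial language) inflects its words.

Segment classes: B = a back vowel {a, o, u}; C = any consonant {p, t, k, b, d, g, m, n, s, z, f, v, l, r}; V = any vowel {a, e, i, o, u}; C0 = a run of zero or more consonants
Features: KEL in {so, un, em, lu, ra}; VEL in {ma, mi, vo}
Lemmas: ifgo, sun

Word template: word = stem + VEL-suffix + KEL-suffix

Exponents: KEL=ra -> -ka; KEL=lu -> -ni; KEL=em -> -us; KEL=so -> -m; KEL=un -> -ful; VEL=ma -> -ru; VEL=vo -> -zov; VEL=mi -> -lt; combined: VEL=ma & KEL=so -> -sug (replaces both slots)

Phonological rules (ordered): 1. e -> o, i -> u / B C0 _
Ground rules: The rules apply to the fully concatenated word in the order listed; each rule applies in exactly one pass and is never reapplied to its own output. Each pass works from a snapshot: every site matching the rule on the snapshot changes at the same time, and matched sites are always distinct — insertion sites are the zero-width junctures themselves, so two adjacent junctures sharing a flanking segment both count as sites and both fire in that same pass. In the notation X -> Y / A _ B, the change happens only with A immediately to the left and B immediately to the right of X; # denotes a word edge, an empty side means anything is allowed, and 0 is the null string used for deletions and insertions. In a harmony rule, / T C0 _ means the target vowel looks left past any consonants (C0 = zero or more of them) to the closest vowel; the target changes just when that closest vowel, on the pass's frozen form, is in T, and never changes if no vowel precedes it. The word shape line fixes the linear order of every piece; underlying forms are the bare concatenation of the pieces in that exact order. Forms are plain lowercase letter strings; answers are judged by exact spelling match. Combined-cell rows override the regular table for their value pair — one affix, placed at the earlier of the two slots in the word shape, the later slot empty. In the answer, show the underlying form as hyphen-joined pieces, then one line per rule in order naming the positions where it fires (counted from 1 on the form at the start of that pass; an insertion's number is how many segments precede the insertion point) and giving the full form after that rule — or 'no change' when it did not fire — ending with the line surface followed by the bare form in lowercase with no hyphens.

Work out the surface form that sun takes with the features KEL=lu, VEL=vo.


underlying: sun-zov-ni
1. e -> o, i -> u / B C0 _: fires at position(s) 8: sunzovnu
surface: sunzovnu


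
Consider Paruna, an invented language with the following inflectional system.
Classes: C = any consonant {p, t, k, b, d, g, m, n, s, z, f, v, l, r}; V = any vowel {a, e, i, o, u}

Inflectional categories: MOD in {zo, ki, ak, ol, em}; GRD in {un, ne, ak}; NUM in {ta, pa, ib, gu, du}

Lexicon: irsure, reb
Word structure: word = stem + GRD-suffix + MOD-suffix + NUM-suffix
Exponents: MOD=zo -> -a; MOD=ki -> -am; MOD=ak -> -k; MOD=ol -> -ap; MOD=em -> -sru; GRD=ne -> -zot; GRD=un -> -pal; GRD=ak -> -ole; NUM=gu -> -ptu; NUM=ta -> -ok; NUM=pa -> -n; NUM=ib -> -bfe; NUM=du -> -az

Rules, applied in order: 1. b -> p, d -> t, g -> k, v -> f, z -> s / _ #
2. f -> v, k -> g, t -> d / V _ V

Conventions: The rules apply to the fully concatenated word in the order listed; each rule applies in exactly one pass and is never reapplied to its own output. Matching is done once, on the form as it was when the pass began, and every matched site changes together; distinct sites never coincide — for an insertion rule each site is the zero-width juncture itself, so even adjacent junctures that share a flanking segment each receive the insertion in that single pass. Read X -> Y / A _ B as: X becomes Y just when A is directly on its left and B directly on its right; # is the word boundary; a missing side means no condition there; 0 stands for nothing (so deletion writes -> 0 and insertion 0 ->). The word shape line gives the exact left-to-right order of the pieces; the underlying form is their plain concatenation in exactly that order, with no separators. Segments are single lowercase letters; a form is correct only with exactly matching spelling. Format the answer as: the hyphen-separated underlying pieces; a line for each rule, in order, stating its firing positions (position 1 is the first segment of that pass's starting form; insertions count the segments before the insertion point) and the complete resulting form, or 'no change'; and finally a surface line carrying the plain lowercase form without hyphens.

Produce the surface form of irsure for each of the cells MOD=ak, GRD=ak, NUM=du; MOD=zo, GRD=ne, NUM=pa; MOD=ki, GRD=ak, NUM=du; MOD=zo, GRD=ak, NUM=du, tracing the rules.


cell MOD=ak, GRD=ak, NUM=du:
underlying: irsure-ole-k-az
1. b -> p, d -> t, g -> k, v -> f, z -> s / _ #: fires at position(s) 12: irsureolekas
2. f -> v, k -> g, t -> d / V _ V: fires at position(s) 10: irsureolegas
surface: irsureolegas

cell MOD=zo, GRD=ne, NUM=pa:
underlying: irsure-zot-a-n
1. b -> p, d -> t, g -> k, v -> f, z -> s / _ #: no change
2. f -> v, k -> g, t -> d / V _ V: fires at position(s) 9: irsurezodan
surface: irsurezodan

cell MOD=ki, GRD=ak, NUM=du:
underlying: irsure-ole-am-az
1. b -> p, d -> t, g -> k, v -> f, z -> s / _ #: fires at position(s) 13: irsureoleamas
2. f -> v, k -> g, t -> d / V _ V: no change
surface: irsureoleamas

cell MOD=zo, GRD=ak, NUM=du:
underlying: irsure-ole-a-az
1. b -> p, d -> t, g -> k, v -> f, z -> s / _ #: fires at position(s) 12: irsureoleaas
2. f -> v, k -> g, t -> d / V _ V: no change
surface: irsureoleaas


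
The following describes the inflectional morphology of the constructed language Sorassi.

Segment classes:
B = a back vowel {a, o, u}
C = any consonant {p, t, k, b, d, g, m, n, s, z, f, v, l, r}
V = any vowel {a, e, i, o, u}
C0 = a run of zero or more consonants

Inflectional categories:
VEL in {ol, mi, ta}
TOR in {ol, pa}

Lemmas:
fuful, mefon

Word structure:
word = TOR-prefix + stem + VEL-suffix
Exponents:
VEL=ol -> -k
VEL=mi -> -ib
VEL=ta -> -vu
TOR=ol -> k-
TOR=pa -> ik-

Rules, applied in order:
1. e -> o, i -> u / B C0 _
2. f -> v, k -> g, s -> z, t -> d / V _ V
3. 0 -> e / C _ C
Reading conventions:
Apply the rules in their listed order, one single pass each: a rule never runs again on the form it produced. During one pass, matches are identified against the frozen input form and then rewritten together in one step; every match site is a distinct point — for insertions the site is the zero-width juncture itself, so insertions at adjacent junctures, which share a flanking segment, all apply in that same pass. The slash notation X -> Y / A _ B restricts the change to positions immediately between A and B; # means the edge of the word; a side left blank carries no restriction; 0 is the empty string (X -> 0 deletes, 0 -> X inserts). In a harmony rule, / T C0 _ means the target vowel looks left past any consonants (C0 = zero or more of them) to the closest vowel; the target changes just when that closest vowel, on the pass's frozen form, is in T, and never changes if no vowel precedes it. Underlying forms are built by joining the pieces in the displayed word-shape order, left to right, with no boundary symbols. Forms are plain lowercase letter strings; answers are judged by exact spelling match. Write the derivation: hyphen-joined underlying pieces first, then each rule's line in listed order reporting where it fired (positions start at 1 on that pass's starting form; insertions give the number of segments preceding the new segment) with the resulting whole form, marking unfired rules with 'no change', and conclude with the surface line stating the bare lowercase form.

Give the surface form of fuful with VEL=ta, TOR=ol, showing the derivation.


underlying: k-fuful-vu
1. e -> o, i -> u / B C0 _: no change
2. f -> v, k -> g, s -> z, t -> d / V _ V: fires at position(s) 4: kfuvulvu
3. 0 -> e / C _ C: inserts after position(s) 1, 6: kefuvulevu
surface: kefuvulevu


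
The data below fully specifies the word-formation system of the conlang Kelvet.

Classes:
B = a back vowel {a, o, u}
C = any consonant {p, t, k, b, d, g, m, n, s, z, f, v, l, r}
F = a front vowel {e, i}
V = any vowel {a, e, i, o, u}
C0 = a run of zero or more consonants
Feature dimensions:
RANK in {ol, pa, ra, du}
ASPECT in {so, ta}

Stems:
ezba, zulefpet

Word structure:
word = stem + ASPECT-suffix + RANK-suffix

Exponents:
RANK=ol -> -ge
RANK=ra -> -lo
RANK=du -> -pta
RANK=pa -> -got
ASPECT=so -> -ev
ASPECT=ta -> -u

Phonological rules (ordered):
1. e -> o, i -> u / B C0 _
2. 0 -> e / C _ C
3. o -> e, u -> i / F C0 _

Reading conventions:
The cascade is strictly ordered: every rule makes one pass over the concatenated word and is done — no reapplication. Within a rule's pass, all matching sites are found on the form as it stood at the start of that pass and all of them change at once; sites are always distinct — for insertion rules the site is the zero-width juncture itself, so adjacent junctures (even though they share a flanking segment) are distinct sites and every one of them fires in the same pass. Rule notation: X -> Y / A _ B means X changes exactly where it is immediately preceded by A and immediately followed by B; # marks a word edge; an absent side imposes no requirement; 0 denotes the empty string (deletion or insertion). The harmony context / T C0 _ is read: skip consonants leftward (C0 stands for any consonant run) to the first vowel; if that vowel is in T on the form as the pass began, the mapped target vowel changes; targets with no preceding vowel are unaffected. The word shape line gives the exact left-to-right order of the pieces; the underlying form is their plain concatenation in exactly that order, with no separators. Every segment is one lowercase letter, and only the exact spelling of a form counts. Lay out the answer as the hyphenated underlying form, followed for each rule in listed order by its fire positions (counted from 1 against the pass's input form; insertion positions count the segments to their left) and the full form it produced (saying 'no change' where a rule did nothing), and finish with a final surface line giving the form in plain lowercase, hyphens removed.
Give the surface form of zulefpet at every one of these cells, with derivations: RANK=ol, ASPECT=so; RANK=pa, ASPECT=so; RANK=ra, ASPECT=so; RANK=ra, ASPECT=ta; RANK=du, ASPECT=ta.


cell RANK=ol, ASPECT=so:
underlying: zulefpet-ev-ge
1. e -> o, i -> u / B C0 _: fires at position(s) 4: zulofpetevge
2. 0 -> e / C _ C: inserts after position(s) 5, 10: zulofepetevege
3. o -> e, u -> i / F C0 _: no change
surface: zulofepetevege

cell RANK=pa, ASPECT=so:
underlying: zulefpet-ev-got
1. e -> o, i -> u / B C0 _: fires at position(s) 4: zulofpetevgot
2. 0 -> e / C _ C: inserts after position(s) 5, 10: zulofepetevegot
3. o -> e, u -> i / F C0 _: fires at position(s) 14: zulofepeteveget
surface: zulofepeteveget

cell RANK=ra, ASPECT=so:
underlying: zulefpet-ev-lo
1. e -> o, i -> u / B C0 _: fires at position(s) 4: zulofpetevlo
2. 0 -> e / C _ C: inserts after position(s) 5, 10: zulofepetevelo
3. o -> e, u -> i / F C0 _: fires at position(s) 14: zulofepetevele
surface: zulofepetevele

cell RANK=ra, ASPECT=ta:
underlying: zulefpet-u-lo
1. e -> o, i -> u / B C0 _: fires at position(s) 4: zulofpetulo
2. 0 -> e / C _ C: inserts after position(s) 5: zulofepetulo
3. o -> e, u -> i / F C0 _: fires at position(s) 10: zulofepetilo
surface: zulofepetilo

cell RANK=du, ASPECT=ta:
underlying: zulefpet-u-pta
1. e -> o, i -> u / B C0 _: fires at position(s) 4: zulofpetupta
2. 0 -> e / C _ C: inserts after position(s) 5, 10: zulofepetupeta
3. o -> e, u -> i / F C0 _: fires at position(s) 10: zulofepetipeta
surface: zulofepetipeta


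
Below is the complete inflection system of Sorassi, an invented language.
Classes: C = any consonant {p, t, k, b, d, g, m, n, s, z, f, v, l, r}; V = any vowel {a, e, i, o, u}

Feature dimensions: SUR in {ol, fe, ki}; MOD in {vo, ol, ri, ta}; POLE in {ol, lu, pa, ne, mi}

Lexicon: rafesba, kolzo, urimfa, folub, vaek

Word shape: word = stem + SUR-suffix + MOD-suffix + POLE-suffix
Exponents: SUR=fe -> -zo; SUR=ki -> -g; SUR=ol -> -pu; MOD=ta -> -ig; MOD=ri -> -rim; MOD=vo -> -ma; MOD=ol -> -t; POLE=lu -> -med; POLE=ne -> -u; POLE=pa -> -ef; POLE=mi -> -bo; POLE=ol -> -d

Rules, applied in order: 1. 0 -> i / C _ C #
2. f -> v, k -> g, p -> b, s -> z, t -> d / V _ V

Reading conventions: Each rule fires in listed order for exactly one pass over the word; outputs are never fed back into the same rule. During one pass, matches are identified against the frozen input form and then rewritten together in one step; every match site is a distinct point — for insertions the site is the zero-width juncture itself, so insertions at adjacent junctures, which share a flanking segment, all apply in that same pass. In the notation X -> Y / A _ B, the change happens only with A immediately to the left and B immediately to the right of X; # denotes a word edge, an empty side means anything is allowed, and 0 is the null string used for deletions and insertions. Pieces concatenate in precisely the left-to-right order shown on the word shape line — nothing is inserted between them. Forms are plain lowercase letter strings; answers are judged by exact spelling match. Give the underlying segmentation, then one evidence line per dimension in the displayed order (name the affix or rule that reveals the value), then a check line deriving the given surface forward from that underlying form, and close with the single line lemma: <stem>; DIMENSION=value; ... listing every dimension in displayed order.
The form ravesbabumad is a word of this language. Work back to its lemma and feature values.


underlying: rafesba-pu-ma-d
SUR=ol - signalled by the affix -pu
MOD=vo - signalled by the affix -ma
POLE=ol - signalled by the affix -d
check: rafesbapumad -> rafesbapumad -> ravesbabumad
lemma: rafesba; SUR=ol; MOD=vo; POLE=ol


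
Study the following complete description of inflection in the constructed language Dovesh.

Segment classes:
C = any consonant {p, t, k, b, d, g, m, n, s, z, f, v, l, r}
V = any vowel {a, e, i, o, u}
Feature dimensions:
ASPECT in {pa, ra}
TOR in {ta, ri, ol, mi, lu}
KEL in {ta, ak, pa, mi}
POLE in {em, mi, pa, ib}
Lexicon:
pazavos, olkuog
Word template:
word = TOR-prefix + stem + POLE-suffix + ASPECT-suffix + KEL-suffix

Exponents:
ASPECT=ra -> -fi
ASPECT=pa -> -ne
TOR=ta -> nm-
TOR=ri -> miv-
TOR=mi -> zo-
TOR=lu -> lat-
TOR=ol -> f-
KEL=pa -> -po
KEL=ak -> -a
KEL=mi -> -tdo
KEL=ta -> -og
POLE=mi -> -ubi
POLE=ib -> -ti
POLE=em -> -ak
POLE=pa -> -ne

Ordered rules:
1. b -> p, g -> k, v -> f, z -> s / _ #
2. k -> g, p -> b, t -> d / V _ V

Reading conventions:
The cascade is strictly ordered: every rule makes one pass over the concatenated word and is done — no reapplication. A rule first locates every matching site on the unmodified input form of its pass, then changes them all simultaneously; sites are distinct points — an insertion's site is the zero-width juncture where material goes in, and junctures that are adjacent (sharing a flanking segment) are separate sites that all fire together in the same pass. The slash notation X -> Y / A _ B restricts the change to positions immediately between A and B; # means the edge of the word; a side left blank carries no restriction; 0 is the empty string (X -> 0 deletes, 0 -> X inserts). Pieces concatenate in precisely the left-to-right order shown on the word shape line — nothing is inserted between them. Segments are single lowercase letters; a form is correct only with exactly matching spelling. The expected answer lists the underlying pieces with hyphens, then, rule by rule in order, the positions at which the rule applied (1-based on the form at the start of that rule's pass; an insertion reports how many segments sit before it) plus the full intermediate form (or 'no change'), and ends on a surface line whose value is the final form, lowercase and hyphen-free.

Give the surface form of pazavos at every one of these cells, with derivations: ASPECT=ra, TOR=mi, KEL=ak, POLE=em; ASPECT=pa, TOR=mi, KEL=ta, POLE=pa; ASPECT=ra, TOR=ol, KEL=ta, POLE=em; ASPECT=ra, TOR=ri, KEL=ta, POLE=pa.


cell ASPECT=ra, TOR=mi, KEL=ak, POLE=em:
underlying: zo-pazavos-ak-fi-a
1. b -> p, g -> k, v -> f, z -> s / _ #: no change
2. k -> g, p -> b, t -> d / V _ V: fires at position(s) 3: zobazavosakfia
surface: zobazavosakfia

cell ASPECT=pa, TOR=mi, KEL=ta, POLE=pa:
underlying: zo-pazavos-ne-ne-og
1. b -> p, g -> k, v -> f, z -> s / _ #: fires at position(s) 15: zopazavosneneok
2. k -> g, p -> b, t -> d / V _ V: fires at position(s) 3: zobazavosneneok
surface: zobazavosneneok

cell ASPECT=ra, TOR=ol, KEL=ta, POLE=em:
underlying: f-pazavos-ak-fi-og
1. b -> p, g -> k, v -> f, z -> s / _ #: fires at position(s) 14: fpazavosakfiok
2. k -> g, p -> b, t -> d / V _ V: no change
surface: fpazavosakfiok

cell ASPECT=ra, TOR=ri, KEL=ta, POLE=pa:
underlying: miv-pazavos-ne-fi-og
1. b -> p, g -> k, v -> f, z -> s / _ #: fires at position(s) 16: mivpazavosnefiok
2. k -> g, p -> b, t -> d / V _ V: no change
surface: mivpazavosnefiok


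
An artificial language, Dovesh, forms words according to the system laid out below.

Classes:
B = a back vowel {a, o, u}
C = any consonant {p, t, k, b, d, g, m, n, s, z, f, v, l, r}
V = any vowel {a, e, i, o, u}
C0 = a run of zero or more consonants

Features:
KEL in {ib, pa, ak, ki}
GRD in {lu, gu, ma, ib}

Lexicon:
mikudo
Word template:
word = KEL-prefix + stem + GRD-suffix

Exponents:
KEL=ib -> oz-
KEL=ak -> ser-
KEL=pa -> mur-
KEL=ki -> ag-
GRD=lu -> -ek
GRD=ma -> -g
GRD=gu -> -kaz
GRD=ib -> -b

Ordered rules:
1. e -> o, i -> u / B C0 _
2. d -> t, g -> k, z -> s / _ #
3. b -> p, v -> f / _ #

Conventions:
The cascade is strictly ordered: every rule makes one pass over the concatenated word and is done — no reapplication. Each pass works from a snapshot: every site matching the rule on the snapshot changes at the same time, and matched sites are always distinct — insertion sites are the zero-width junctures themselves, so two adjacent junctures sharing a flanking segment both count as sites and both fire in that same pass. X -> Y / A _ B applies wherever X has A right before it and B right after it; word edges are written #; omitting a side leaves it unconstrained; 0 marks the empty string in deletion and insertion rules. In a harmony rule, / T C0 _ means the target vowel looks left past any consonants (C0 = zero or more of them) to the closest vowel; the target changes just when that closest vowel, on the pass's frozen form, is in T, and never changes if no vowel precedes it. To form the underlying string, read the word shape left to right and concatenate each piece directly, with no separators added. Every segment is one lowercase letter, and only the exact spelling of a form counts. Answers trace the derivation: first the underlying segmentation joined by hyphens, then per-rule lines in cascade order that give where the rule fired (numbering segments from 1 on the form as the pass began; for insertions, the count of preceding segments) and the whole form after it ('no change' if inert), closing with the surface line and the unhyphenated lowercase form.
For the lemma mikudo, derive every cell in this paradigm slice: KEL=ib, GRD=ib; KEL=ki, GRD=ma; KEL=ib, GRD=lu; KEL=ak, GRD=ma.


cell KEL=ib, GRD=ib:
underlying: oz-mikudo-b
1. e -> o, i -> u / B C0 _: fires at position(s) 4: ozmukudob
2. d -> t, g -> k, z -> s / _ #: no change
3. b -> p, v -> f / _ #: fires at position(s) 9: ozmukudop
surface: ozmukudop

cell KEL=ki, GRD=ma:
underlying: ag-mikudo-g
1. e -> o, i -> u / B C0 _: fires at position(s) 4: agmukudog
2. d -> t, g -> k, z -> s / _ #: fires at position(s) 9: agmukudok
3. b -> p, v -> f / _ #: no change
surface: agmukudok

cell KEL=ib, GRD=lu:
underlying: oz-mikudo-ek
1. e -> o, i -> u / B C0 _: fires at position(s) 4, 9: ozmukudook
2. d -> t, g -> k, z -> s / _ #: no change
3. b -> p, v -> f / _ #: no change
surface: ozmukudook

cell KEL=ak, GRD=ma:
underlying: ser-mikudo-g
1. e -> o, i -> u / B C0 _: no change
2. d -> t, g -> k, z -> s / _ #: fires at position(s) 10: sermikudok
3. b -> p, v -> f / _ #: no change
surface: sermikudok


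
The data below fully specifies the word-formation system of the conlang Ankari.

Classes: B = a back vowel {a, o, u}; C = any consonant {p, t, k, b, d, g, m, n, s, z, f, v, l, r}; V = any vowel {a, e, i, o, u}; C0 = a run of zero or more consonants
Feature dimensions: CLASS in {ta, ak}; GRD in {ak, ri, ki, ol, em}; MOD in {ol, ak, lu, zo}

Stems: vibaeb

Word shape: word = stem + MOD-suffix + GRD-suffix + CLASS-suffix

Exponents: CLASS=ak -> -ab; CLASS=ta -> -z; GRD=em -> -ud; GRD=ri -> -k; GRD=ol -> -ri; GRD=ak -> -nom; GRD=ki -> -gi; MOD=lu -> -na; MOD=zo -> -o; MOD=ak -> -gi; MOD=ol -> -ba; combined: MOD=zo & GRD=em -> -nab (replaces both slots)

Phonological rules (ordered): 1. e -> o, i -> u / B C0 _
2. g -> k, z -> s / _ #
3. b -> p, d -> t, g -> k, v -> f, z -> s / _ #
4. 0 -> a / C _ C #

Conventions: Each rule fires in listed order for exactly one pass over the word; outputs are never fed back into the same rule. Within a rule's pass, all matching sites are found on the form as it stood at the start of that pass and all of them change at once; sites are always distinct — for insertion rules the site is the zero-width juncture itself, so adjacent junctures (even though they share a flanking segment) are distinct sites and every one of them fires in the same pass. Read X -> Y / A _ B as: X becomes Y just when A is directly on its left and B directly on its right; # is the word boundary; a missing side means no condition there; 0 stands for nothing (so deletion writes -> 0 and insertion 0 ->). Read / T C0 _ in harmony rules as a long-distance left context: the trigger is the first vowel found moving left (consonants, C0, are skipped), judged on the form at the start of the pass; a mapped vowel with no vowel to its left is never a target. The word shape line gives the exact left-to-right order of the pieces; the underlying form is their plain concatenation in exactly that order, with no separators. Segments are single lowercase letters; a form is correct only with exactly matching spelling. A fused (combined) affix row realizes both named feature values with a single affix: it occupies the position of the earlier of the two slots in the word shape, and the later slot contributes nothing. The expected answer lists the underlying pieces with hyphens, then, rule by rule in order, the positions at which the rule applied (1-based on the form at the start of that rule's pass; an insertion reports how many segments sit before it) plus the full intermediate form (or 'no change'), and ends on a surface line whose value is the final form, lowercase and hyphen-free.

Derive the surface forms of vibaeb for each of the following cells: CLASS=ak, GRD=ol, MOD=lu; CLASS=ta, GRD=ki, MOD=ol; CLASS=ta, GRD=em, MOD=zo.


cell CLASS=ak, GRD=ol, MOD=lu:
underlying: vibaeb-na-ri-ab
1. e -> o, i -> u / B C0 _: fires at position(s) 5, 10: vibaobnaruab
2. g -> k, z -> s / _ #: no change
3. b -> p, d -> t, g -> k, v -> f, z -> s / _ #: fires at position(s) 12: vibaobnaruap
4. 0 -> a / C _ C #: no change
surface: vibaobnaruap

cell CLASS=ta, GRD=ki, MOD=ol:
underlying: vibaeb-ba-gi-z
1. e -> o, i -> u / B C0 _: fires at position(s) 5, 10: vibaobbaguz
2. g -> k, z -> s / _ #: fires at position(s) 11: vibaobbagus
3. b -> p, d -> t, g -> k, v -> f, z -> s / _ #: no change
4. 0 -> a / C _ C #: no change
surface: vibaobbagus

cell CLASS=ta, GRD=em, MOD=zo:
underlying: vibaeb-nab-z
1. e -> o, i -> u / B C0 _: fires at position(s) 5: vibaobnabz
2. g -> k, z -> s / _ #: fires at position(s) 10: vibaobnabs
3. b -> p, d -> t, g -> k, v -> f, z -> s / _ #: no change
4. 0 -> a / C _ C #: inserts after position(s) 9: vibaobnabas
surface: vibaobnabas


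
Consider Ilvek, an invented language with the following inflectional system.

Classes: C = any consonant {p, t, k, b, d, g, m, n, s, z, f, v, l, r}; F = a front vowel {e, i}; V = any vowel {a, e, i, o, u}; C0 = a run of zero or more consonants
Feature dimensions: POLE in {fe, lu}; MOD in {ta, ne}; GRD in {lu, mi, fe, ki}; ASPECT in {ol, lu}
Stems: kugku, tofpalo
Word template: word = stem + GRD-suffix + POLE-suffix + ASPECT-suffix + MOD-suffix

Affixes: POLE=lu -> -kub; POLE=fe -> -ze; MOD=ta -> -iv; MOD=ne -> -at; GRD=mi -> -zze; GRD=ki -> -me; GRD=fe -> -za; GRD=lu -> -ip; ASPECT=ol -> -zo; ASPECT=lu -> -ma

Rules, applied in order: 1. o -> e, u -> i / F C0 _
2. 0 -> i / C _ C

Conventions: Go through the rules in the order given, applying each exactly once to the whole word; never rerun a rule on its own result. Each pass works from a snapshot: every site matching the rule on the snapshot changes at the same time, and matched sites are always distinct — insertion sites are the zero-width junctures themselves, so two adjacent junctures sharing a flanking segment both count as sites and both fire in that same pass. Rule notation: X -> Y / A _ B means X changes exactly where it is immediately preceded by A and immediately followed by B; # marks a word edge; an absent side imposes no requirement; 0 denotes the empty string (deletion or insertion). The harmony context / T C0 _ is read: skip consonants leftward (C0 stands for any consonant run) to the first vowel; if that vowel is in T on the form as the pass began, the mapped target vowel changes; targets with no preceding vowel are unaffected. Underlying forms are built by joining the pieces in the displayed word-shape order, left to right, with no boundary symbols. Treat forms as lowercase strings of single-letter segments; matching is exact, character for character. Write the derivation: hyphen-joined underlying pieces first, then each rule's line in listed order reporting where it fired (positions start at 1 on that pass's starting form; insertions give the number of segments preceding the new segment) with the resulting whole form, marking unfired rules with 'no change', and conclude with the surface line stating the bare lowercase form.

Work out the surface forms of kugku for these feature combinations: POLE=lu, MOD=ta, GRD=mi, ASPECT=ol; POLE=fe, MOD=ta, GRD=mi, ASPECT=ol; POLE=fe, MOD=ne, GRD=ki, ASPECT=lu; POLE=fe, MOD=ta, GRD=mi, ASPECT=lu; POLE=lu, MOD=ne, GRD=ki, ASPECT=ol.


cell POLE=lu, MOD=ta, GRD=mi, ASPECT=ol:
underlying: kugku-zze-kub-zo-iv
1. o -> e, u -> i / F C0 _: fires at position(s) 10: kugkuzzekibzoiv
2. 0 -> i / C _ C: inserts after position(s) 3, 6, 11: kugikuzizekibizoiv
surface: kugikuzizekibizoiv

cell POLE=fe, MOD=ta, GRD=mi, ASPECT=ol:
underlying: kugku-zze-ze-zo-iv
1. o -> e, u -> i / F C0 _: fires at position(s) 12: kugkuzzezezeiv
2. 0 -> i / C _ C: inserts after position(s) 3, 6: kugikuzizezezeiv
surface: kugikuzizezezeiv

cell POLE=fe, MOD=ne, GRD=ki, ASPECT=lu:
underlying: kugku-me-ze-ma-at
1. o -> e, u -> i / F C0 _: no change
2. 0 -> i / C _ C: inserts after position(s) 3: kugikumezemaat
surface: kugikumezemaat

cell POLE=fe, MOD=ta, GRD=mi, ASPECT=lu:
underlying: kugku-zze-ze-ma-iv
1. o -> e, u -> i / F C0 _: no change
2. 0 -> i / C _ C: inserts after position(s) 3, 6: kugikuzizezemaiv
surface: kugikuzizezemaiv

cell POLE=lu, MOD=ne, GRD=ki, ASPECT=ol:
underlying: kugku-me-kub-zo-at
1. o -> e, u -> i / F C0 _: fires at position(s) 9: kugkumekibzoat
2. 0 -> i / C _ C: inserts after position(s) 3, 10: kugikumekibizoat
surface: kugikumekibizoat


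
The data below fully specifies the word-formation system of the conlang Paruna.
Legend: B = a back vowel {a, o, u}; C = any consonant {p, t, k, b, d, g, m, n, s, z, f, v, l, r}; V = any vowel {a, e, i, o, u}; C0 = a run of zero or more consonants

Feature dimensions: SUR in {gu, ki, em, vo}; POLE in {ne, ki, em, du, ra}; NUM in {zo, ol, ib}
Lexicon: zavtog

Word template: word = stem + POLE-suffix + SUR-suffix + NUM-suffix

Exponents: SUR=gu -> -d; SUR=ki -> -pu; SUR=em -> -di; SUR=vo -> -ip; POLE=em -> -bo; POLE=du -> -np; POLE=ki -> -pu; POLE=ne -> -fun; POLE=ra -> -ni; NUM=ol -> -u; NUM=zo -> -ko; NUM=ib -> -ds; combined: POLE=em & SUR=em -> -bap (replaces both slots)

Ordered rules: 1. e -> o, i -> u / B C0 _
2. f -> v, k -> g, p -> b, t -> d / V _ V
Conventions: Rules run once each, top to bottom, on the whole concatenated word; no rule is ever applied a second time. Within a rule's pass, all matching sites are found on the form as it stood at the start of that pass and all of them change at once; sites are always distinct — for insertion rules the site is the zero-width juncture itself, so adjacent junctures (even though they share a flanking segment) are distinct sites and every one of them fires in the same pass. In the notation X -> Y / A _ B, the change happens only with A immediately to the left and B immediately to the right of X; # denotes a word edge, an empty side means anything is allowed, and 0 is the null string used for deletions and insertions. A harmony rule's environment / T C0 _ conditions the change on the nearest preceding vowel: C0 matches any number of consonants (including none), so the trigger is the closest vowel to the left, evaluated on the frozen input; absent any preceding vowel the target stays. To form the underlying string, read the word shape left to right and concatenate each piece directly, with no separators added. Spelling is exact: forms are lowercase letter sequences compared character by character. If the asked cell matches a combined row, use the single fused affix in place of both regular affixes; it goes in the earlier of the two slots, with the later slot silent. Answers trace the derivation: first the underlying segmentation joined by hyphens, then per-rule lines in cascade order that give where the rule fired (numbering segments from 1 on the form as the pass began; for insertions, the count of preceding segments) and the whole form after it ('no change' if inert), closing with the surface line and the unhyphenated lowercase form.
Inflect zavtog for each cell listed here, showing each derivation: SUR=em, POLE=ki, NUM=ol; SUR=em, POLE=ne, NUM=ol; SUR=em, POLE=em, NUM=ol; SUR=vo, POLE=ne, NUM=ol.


cell SUR=em, POLE=ki, NUM=ol:
underlying: zavtog-pu-di-u
1. e -> o, i -> u / B C0 _: fires at position(s) 10: zavtogpuduu
2. f -> v, k -> g, p -> b, t -> d / V _ V: no change
surface: zavtogpuduu

cell SUR=em, POLE=ne, NUM=ol:
underlying: zavtog-fun-di-u
1. e -> o, i -> u / B C0 _: fires at position(s) 11: zavtogfunduu
2. f -> v, k -> g, p -> b, t -> d / V _ V: no change
surface: zavtogfunduu

cell SUR=em, POLE=em, NUM=ol:
underlying: zavtog-bap-u
1. e -> o, i -> u / B C0 _: no change
2. f -> v, k -> g, p -> b, t -> d / V _ V: fires at position(s) 9: zavtogbabu
surface: zavtogbabu

cell SUR=vo, POLE=ne, NUM=ol:
underlying: zavtog-fun-ip-u
1. e -> o, i -> u / B C0 _: fires at position(s) 10: zavtogfunupu
2. f -> v, k -> g, p -> b, t -> d / V _ V: fires at position(s) 11: zavtogfunubu
surface: zavtogfunubu


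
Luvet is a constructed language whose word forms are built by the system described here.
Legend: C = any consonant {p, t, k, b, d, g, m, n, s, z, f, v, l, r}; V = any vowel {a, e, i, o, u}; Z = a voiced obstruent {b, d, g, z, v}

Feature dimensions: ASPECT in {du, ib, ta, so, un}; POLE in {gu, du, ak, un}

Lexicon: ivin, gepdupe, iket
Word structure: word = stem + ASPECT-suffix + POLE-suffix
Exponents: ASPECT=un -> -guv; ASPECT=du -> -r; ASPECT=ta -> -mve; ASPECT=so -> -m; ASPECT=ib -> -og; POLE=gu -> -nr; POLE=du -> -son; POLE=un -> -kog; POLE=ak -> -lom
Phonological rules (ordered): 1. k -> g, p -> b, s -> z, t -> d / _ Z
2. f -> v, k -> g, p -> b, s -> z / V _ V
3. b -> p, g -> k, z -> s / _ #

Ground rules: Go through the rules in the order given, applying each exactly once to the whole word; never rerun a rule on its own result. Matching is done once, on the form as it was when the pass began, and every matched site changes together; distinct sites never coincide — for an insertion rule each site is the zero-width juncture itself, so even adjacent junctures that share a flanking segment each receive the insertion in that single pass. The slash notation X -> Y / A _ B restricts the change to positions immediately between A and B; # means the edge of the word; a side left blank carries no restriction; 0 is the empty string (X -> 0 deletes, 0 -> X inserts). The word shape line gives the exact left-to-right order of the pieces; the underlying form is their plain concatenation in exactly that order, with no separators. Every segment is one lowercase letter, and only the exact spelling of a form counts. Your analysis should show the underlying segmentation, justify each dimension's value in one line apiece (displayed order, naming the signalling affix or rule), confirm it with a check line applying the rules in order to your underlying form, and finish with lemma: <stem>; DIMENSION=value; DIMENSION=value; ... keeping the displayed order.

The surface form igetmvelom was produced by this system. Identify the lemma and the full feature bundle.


underlying: iket-mve-lom
ASPECT=ta - signalled by the affix -mve
POLE=ak - signalled by the affix -lom
check: iketmvelom -> iketmvelom -> igetmvelom -> igetmvelom
lemma: iket; ASPECT=ta; POLE=ak


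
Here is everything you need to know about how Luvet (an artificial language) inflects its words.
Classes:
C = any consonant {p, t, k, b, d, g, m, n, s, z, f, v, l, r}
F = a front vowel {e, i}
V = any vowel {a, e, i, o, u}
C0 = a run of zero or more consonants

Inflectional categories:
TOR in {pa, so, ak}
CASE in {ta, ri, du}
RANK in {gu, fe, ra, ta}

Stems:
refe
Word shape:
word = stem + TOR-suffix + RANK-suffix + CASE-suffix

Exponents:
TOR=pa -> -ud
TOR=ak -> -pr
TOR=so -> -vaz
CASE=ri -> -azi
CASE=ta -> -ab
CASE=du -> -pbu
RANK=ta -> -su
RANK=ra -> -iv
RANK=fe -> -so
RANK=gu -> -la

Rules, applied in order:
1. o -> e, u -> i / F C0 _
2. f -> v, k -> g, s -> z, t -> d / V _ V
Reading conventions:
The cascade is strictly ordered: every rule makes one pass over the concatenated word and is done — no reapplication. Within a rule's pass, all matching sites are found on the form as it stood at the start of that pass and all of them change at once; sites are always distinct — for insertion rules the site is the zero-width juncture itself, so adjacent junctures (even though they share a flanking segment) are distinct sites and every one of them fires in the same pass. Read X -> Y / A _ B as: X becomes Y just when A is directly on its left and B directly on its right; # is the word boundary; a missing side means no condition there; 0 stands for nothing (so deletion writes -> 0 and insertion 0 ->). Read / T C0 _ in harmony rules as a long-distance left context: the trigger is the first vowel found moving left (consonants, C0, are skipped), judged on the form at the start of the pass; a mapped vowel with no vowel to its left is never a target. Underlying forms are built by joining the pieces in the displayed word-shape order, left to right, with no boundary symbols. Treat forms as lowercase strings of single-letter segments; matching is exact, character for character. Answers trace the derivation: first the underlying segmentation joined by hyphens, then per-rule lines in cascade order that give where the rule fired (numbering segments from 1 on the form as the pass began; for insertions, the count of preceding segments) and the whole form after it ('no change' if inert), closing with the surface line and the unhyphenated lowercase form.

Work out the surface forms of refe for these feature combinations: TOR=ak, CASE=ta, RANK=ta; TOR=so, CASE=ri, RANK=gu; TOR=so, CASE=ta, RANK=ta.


cell TOR=ak, CASE=ta, RANK=ta:
underlying: refe-pr-su-ab
1. o -> e, u -> i / F C0 _: fires at position(s) 8: refeprsiab
2. f -> v, k -> g, s -> z, t -> d / V _ V: fires at position(s) 3: reveprsiab
surface: reveprsiab

cell TOR=so, CASE=ri, RANK=gu:
underlying: refe-vaz-la-azi
1. o -> e, u -> i / F C0 _: no change
2. f -> v, k -> g, s -> z, t -> d / V _ V: fires at position(s) 3: revevazlaazi
surface: revevazlaazi

cell TOR=so, CASE=ta, RANK=ta:
underlying: refe-vaz-su-ab
1. o -> e, u -> i / F C0 _: no change
2. f -> v, k -> g, s -> z, t -> d / V _ V: fires at position(s) 3: revevazsuab
surface: revevazsuab


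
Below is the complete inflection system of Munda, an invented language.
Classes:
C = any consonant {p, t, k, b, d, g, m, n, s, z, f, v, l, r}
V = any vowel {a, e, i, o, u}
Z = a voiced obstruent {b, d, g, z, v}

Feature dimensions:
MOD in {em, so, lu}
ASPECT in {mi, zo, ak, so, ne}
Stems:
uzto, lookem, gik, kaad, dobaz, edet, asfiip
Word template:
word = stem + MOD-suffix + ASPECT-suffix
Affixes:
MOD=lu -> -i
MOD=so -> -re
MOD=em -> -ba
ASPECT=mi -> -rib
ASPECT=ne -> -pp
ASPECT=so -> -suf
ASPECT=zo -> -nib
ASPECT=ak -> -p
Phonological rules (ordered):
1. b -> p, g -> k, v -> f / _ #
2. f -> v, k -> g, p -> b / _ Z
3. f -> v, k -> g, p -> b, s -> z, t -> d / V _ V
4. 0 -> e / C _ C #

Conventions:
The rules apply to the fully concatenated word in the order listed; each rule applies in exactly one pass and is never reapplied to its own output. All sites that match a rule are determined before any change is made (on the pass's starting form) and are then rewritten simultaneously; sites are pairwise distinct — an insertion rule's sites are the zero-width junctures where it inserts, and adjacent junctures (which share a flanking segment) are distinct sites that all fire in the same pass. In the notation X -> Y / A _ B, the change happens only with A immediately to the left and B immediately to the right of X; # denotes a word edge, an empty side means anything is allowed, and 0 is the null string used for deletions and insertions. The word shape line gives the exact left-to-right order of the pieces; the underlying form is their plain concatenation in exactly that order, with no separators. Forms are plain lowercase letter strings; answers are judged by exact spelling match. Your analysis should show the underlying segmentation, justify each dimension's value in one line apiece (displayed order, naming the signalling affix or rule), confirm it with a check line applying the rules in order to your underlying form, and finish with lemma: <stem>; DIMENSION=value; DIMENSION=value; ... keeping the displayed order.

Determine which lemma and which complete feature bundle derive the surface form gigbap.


underlying: gik-ba-p
MOD=em - signalled by the affix -ba
ASPECT=ak - signalled by the affix -p
check: gikbap -> gikbap -> gigbap -> gigbap -> gigbap
lemma: gik; MOD=em; ASPECT=ak


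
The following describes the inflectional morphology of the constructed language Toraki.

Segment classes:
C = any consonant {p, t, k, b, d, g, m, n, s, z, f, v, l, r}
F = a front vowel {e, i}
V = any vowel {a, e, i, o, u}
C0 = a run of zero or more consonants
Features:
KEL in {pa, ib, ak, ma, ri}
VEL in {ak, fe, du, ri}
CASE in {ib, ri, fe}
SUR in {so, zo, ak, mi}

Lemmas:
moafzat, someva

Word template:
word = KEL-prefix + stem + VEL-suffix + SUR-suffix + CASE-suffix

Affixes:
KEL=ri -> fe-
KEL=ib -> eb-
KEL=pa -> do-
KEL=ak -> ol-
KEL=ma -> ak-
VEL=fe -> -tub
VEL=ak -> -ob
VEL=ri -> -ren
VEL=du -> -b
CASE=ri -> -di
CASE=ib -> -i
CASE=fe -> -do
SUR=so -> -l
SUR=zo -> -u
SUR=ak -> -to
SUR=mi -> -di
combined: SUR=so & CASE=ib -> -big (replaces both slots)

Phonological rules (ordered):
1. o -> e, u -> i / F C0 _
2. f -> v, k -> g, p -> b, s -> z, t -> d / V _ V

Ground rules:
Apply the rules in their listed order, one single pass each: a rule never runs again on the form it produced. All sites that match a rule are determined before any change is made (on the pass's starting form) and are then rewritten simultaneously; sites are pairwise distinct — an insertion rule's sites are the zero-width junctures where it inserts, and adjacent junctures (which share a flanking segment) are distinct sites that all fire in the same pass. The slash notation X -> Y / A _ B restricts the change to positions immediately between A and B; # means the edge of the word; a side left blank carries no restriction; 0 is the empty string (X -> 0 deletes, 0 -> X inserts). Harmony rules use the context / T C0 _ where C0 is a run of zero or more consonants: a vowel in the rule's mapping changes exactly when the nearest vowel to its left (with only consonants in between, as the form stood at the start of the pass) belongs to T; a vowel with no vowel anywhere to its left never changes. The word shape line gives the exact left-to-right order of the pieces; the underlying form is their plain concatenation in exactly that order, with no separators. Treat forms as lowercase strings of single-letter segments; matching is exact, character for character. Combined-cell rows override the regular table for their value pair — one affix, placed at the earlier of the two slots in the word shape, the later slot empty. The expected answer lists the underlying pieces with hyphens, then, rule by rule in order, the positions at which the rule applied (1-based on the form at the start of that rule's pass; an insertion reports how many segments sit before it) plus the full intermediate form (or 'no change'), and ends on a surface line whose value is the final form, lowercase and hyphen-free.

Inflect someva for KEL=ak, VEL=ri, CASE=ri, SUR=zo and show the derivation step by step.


underlying: ol-someva-ren-u-di
1. o -> e, u -> i / F C0 _: fires at position(s) 12: olsomevarenidi
2. f -> v, k -> g, p -> b, s -> z, t -> d / V _ V: no change
surface: olsomevarenidi
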